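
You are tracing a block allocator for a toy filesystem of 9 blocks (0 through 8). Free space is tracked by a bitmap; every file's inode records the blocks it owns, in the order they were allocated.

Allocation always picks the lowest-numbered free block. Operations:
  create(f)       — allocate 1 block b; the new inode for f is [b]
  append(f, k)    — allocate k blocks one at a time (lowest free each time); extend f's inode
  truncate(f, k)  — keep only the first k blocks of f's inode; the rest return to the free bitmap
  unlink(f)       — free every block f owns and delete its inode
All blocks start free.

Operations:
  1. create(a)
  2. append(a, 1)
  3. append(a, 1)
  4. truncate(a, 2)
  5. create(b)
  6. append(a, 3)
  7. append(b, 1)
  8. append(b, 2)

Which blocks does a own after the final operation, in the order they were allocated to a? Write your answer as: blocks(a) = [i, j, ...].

after create(a) → a:[0]  free=[F........]
after append(a, 1) → a:[0, 1]  free=[FF.......]
after append(a, 1) → a:[0, 1, 2]  free=[FFF......]
after truncate(a, 2) → a:[0, 1]  free=[FF.......]
after create(b) → a:[0, 1], b:[2]  free=[FFF......]
after append(a, 3) → a:[0, 1, 3, 4, 5], b:[2]  free=[FFFFFF...]
after append(b, 1) → a:[0, 1, 3, 4, 5], b:[2, 6]  free=[FFFFFFF..]
after append(b, 2) → a:[0, 1, 3, 4, 5], b:[2, 6, 7, 8]  free=[FFFFFFFFF]

blocks(a) = [0, 1, 3, 4, 5]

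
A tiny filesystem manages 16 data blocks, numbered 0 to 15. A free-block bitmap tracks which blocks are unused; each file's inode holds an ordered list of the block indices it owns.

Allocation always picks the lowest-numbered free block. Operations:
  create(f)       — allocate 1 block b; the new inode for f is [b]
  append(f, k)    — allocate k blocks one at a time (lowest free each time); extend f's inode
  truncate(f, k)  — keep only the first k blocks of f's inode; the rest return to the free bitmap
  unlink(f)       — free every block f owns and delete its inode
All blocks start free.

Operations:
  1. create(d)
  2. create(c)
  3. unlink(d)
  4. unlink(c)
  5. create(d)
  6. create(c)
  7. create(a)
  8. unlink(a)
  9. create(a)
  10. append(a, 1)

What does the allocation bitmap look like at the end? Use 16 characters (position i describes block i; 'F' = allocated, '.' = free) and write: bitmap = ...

bitmap = FFFF............

create(d): bitmap=F............... | d=[0]
create(c): bitmap=FF.............. | c=[1] d=[0]
unlink(d): bitmap=.F.............. | c=[1]
unlink(c): bitmap=................ | 
create(d): bitmap=F............... | d=[0]
create(c): bitmap=FF.............. | c=[1] d=[0]
create(a): bitmap=FFF............. | a=[2] c=[1] d=[0]
unlink(a): bitmap=FF.............. | c=[1] d=[0]
create(a): bitmap=FFF............. | a=[2] c=[1] d=[0]
append(a, 1): bitmap=FFFF............ | a=[2, 3] c=[1] d=[0]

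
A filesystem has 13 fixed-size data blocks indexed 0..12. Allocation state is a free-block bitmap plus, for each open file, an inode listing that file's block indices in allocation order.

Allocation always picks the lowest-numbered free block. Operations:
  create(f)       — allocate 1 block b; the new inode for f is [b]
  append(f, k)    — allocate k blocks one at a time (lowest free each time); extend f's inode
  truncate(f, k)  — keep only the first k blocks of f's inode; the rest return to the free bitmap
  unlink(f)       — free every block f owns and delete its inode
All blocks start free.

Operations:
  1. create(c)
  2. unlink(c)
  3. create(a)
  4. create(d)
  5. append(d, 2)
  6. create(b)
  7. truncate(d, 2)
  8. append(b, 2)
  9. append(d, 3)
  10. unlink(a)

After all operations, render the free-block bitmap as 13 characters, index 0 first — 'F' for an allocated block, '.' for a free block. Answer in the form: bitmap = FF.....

bitmap = .FFFFFFFF....

  1. create(c)  ⇒  F............  {c→[0]}
  2. unlink(c)  ⇒  .............  {}
  3. create(a)  ⇒  F............  {a→[0]}
  4. create(d)  ⇒  FF...........  {a→[0]; d→[1]}
  5. append(d, 2)  ⇒  FFFF.........  {a→[0]; d→[1, 2, 3]}
  6. create(b)  ⇒  FFFFF........  {a→[0]; b→[4]; d→[1, 2, 3]}
  7. truncate(d, 2)  ⇒  FFF.F........  {a→[0]; b→[4]; d→[1, 2]}
  8. append(b, 2)  ⇒  FFFFFF.......  {a→[0]; b→[4, 3, 5]; d→[1, 2]}
  9. append(d, 3)  ⇒  FFFFFFFFF....  {a→[0]; b→[4, 3, 5]; d→[1, 2, 6, 7, 8]}
  10. unlink(a)  ⇒  .FFFFFFFF....  {b→[4, 3, 5]; d→[1, 2, 6, 7, 8]}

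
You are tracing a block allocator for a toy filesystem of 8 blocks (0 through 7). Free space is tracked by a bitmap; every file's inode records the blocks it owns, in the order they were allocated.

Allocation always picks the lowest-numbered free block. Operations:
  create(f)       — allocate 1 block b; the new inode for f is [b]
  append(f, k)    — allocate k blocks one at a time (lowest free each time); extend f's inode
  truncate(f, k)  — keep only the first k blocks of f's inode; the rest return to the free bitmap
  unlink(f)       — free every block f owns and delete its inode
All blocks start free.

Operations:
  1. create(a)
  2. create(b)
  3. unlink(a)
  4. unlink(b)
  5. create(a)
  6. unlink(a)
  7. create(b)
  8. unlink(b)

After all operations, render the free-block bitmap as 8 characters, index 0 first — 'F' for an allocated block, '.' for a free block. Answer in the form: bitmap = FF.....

bitmap = ........

after create(a) → a:[0]  free=[F.......]
after create(b) → a:[0], b:[1]  free=[FF......]
after unlink(a) → b:[1]  free=[.F......]
after unlink(b) →   free=[........]
after create(a) → a:[0]  free=[F.......]
after unlink(a) →   free=[........]
after create(b) → b:[0]  free=[F.......]
after unlink(b) →   free=[........]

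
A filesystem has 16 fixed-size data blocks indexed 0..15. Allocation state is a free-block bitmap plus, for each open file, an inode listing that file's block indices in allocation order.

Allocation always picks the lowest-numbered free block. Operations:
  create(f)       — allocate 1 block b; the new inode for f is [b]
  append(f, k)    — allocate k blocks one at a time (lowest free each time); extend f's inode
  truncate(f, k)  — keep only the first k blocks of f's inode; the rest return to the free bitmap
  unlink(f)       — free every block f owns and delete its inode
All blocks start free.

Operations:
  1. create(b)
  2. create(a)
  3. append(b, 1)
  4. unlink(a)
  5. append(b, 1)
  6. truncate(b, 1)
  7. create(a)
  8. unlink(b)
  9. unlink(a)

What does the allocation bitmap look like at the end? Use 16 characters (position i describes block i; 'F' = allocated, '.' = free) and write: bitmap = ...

bitmap = ................

  1. create(b)  ⇒  F...............  {b→[0]}
  2. create(a)  ⇒  FF..............  {a→[1]; b→[0]}
  3. append(b, 1)  ⇒  FFF.............  {a→[1]; b→[0, 2]}
  4. unlink(a)  ⇒  F.F.............  {b→[0, 2]}
  5. append(b, 1)  ⇒  FFF.............  {b→[0, 2, 1]}
  6. truncate(b, 1)  ⇒  F...............  {b→[0]}
  7. create(a)  ⇒  FF..............  {a→[1]; b→[0]}
  8. unlink(b)  ⇒  .F..............  {a→[1]}
  9. unlink(a)  ⇒  ................  {}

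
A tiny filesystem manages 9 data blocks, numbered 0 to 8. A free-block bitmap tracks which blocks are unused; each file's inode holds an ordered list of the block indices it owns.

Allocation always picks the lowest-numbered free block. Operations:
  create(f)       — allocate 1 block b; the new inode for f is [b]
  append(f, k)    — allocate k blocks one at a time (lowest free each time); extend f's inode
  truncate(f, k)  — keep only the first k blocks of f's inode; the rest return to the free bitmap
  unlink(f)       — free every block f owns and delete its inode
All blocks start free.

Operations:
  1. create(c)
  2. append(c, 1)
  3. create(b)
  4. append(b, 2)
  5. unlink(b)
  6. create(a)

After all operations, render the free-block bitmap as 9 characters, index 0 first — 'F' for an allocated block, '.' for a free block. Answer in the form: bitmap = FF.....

  1. create(c)  ⇒  F........  {c→[0]}
  2. append(c, 1)  ⇒  FF.......  {c→[0, 1]}
  3. create(b)  ⇒  FFF......  {b→[2]; c→[0, 1]}
  4. append(b, 2)  ⇒  FFFFF....  {b→[2, 3, 4]; c→[0, 1]}
  5. unlink(b)  ⇒  FF.......  {c→[0, 1]}
  6. create(a)  ⇒  FFF......  {a→[2]; c→[0, 1]}

bitmap = FFF......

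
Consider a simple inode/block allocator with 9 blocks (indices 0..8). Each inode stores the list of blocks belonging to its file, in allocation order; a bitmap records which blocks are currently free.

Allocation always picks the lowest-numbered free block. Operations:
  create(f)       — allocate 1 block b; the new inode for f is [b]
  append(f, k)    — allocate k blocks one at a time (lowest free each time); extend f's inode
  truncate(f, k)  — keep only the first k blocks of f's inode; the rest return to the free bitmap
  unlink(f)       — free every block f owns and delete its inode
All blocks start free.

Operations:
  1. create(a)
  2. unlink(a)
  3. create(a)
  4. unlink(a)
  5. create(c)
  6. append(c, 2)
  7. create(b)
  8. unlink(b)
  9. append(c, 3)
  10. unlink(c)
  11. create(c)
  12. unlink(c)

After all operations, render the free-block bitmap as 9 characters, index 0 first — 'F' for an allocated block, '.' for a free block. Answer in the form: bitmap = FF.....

bitmap = .........

  1. create(a)  ⇒  F........  {a→[0]}
  2. unlink(a)  ⇒  .........  {}
  3. create(a)  ⇒  F........  {a→[0]}
  4. unlink(a)  ⇒  .........  {}
  5. create(c)  ⇒  F........  {c→[0]}
  6. append(c, 2)  ⇒  FFF......  {c→[0, 1, 2]}
  7. create(b)  ⇒  FFFF.....  {b→[3]; c→[0, 1, 2]}
  8. unlink(b)  ⇒  FFF......  {c→[0, 1, 2]}
  9. append(c, 3)  ⇒  FFFFFF...  {c→[0, 1, 2, 3, 4, 5]}
  10. unlink(c)  ⇒  .........  {}
  11. create(c)  ⇒  F........  {c→[0]}
  12. unlink(c)  ⇒  .........  {}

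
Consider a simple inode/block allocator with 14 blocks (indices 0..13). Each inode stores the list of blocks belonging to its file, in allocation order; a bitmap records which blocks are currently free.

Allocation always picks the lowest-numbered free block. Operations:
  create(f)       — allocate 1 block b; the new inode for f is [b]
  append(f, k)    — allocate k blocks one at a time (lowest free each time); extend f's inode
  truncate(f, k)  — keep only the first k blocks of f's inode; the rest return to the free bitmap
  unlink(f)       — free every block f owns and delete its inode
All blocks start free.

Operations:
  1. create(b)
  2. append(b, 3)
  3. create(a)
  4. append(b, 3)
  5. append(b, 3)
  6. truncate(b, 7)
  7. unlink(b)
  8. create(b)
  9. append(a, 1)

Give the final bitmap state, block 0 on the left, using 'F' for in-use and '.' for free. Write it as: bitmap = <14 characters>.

bitmap = FF..F.........

after create(b) → b:[0]  free=[F.............]
after append(b, 3) → b:[0, 1, 2, 3]  free=[FFFF..........]
after create(a) → a:[4], b:[0, 1, 2, 3]  free=[FFFFF.........]
after append(b, 3) → a:[4], b:[0, 1, 2, 3, 5, 6, 7]  free=[FFFFFFFF......]
after append(b, 3) → a:[4], b:[0, 1, 2, 3, 5, 6, 7, 8, 9, 10]  free=[FFFFFFFFFFF...]
after truncate(b, 7) → a:[4], b:[0, 1, 2, 3, 5, 6, 7]  free=[FFFFFFFF......]
after unlink(b) → a:[4]  free=[....F.........]
after create(b) → a:[4], b:[0]  free=[F...F.........]
after append(a, 1) → a:[4, 1], b:[0]  free=[FF..F.........]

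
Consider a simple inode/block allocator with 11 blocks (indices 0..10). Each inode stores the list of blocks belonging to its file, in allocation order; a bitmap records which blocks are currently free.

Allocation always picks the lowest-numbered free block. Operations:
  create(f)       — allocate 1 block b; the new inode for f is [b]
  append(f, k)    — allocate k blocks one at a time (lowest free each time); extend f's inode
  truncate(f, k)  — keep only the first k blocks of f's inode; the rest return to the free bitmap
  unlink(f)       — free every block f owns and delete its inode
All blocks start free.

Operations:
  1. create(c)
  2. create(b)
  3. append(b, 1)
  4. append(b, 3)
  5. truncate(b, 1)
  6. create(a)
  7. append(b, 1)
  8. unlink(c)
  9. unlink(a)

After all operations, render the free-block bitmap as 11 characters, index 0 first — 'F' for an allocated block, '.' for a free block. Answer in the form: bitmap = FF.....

[1] create(c) — c=0 (map F..........)
[2] create(b) — b=1 c=0 (map FF.........)
[3] append(b, 1) — b=1,2 c=0 (map FFF........)
[4] append(b, 3) — b=1,2,3,4,5 c=0 (map FFFFFF.....)
[5] truncate(b, 1) — b=1 c=0 (map FF.........)
[6] create(a) — a=2 b=1 c=0 (map FFF........)
[7] append(b, 1) — a=2 b=1,3 c=0 (map FFFF.......)
[8] unlink(c) — a=2 b=1,3 (map .FFF.......)
[9] unlink(a) — b=1,3 (map .F.F.......)

bitmap = .F.F.......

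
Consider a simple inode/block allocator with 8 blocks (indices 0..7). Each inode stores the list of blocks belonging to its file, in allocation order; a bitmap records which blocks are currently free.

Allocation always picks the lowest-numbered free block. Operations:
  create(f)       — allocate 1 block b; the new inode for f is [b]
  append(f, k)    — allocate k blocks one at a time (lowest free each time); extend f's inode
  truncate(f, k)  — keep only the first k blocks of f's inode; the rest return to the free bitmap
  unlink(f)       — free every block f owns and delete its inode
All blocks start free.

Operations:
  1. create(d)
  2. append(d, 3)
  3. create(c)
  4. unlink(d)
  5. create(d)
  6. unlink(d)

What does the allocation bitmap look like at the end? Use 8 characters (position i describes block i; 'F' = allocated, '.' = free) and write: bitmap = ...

create(d): bitmap=F....... | d=[0]
append(d, 3): bitmap=FFFF.... | d=[0, 1, 2, 3]
create(c): bitmap=FFFFF... | c=[4] d=[0, 1, 2, 3]
unlink(d): bitmap=....F... | c=[4]
create(d): bitmap=F...F... | c=[4] d=[0]
unlink(d): bitmap=....F... | c=[4]

bitmap = ....F...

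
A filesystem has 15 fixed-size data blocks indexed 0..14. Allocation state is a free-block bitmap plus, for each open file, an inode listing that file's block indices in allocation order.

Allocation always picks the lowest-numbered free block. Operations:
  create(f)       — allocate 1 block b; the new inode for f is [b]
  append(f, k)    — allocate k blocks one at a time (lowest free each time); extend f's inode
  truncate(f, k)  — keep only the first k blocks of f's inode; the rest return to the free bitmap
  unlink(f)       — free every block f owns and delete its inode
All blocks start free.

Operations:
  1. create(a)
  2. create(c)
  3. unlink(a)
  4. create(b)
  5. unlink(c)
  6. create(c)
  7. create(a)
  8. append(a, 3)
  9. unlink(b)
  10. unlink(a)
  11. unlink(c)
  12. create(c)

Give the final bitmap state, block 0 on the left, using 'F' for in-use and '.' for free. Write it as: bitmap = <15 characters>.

bitmap = F..............

  1. create(a)  ⇒  F..............  {a→[0]}
  2. create(c)  ⇒  FF.............  {a→[0]; c→[1]}
  3. unlink(a)  ⇒  .F.............  {c→[1]}
  4. create(b)  ⇒  FF.............  {b→[0]; c→[1]}
  5. unlink(c)  ⇒  F..............  {b→[0]}
  6. create(c)  ⇒  FF.............  {b→[0]; c→[1]}
  7. create(a)  ⇒  FFF............  {a→[2]; b→[0]; c→[1]}
  8. append(a, 3)  ⇒  FFFFFF.........  {a→[2, 3, 4, 5]; b→[0]; c→[1]}
  9. unlink(b)  ⇒  .FFFFF.........  {a→[2, 3, 4, 5]; c→[1]}
  10. unlink(a)  ⇒  .F.............  {c→[1]}
  11. unlink(c)  ⇒  ...............  {}
  12. create(c)  ⇒  F..............  {c→[0]}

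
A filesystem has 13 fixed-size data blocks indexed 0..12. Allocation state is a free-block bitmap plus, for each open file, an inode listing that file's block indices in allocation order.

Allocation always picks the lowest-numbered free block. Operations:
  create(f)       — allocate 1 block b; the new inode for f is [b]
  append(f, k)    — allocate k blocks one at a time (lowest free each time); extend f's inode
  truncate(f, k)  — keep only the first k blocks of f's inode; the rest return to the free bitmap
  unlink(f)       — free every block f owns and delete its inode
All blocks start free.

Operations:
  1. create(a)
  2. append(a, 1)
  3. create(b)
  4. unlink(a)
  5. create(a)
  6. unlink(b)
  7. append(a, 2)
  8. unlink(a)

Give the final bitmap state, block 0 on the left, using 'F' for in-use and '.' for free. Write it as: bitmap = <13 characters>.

bitmap = .............

after create(a) → a:[0]  free=[F............]
after append(a, 1) → a:[0, 1]  free=[FF...........]
after create(b) → a:[0, 1], b:[2]  free=[FFF..........]
after unlink(a) → b:[2]  free=[..F..........]
after create(a) → a:[0], b:[2]  free=[F.F..........]
after unlink(b) → a:[0]  free=[F............]
after append(a, 2) → a:[0, 1, 2]  free=[FFF..........]
after unlink(a) →   free=[.............]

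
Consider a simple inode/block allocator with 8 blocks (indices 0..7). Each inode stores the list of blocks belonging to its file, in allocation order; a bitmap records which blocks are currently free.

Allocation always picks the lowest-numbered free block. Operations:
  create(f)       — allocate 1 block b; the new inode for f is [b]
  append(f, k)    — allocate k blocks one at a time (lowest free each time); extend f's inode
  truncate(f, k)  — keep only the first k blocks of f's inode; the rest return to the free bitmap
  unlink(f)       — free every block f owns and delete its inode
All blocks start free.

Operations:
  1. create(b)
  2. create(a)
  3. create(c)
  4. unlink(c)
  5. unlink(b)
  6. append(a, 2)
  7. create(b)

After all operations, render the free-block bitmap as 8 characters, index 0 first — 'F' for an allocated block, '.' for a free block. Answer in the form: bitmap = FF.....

bitmap = FFFF....

  1. create(b)  ⇒  F.......  {b→[0]}
  2. create(a)  ⇒  FF......  {a→[1]; b→[0]}
  3. create(c)  ⇒  FFF.....  {a→[1]; b→[0]; c→[2]}
  4. unlink(c)  ⇒  FF......  {a→[1]; b→[0]}
  5. unlink(b)  ⇒  .F......  {a→[1]}
  6. append(a, 2)  ⇒  FFF.....  {a→[1, 0, 2]}
  7. create(b)  ⇒  FFFF....  {a→[1, 0, 2]; b→[3]}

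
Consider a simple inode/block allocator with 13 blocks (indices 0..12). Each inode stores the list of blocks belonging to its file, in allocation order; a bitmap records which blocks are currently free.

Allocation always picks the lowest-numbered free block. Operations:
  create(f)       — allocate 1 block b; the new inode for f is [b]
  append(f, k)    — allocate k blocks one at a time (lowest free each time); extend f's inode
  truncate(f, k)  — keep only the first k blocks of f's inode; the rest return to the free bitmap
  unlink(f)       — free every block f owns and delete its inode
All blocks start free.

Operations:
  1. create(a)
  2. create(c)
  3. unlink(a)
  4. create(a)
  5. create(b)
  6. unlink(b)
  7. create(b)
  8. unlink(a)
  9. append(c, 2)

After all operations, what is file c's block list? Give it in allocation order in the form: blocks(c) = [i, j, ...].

blocks(c) = [1, 0, 3]

  1. create(a)  ⇒  F............  {a→[0]}
  2. create(c)  ⇒  FF...........  {a→[0]; c→[1]}
  3. unlink(a)  ⇒  .F...........  {c→[1]}
  4. create(a)  ⇒  FF...........  {a→[0]; c→[1]}
  5. create(b)  ⇒  FFF..........  {a→[0]; b→[2]; c→[1]}
  6. unlink(b)  ⇒  FF...........  {a→[0]; c→[1]}
  7. create(b)  ⇒  FFF..........  {a→[0]; b→[2]; c→[1]}
  8. unlink(a)  ⇒  .FF..........  {b→[2]; c→[1]}
  9. append(c, 2)  ⇒  FFFF.........  {b→[2]; c→[1, 0, 3]}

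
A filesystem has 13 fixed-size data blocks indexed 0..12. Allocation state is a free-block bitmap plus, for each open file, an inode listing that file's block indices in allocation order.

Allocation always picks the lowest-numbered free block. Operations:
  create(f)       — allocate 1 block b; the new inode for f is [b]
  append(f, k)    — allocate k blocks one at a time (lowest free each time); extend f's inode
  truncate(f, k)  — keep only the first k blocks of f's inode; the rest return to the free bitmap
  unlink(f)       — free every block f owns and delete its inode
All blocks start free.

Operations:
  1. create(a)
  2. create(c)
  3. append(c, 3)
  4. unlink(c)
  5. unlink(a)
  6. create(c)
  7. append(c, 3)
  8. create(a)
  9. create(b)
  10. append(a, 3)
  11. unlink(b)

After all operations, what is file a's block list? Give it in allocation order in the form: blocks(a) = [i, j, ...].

blocks(a) = [4, 6, 7, 8]

  1. create(a)  ⇒  F............  {a→[0]}
  2. create(c)  ⇒  FF...........  {a→[0]; c→[1]}
  3. append(c, 3)  ⇒  FFFFF........  {a→[0]; c→[1, 2, 3, 4]}
  4. unlink(c)  ⇒  F............  {a→[0]}
  5. unlink(a)  ⇒  .............  {}
  6. create(c)  ⇒  F............  {c→[0]}
  7. append(c, 3)  ⇒  FFFF.........  {c→[0, 1, 2, 3]}
  8. create(a)  ⇒  FFFFF........  {a→[4]; c→[0, 1, 2, 3]}
  9. create(b)  ⇒  FFFFFF.......  {a→[4]; b→[5]; c→[0, 1, 2, 3]}
  10. append(a, 3)  ⇒  FFFFFFFFF....  {a→[4, 6, 7, 8]; b→[5]; c→[0, 1, 2, 3]}
  11. unlink(b)  ⇒  FFFFF.FFF....  {a→[4, 6, 7, 8]; c→[0, 1, 2, 3]}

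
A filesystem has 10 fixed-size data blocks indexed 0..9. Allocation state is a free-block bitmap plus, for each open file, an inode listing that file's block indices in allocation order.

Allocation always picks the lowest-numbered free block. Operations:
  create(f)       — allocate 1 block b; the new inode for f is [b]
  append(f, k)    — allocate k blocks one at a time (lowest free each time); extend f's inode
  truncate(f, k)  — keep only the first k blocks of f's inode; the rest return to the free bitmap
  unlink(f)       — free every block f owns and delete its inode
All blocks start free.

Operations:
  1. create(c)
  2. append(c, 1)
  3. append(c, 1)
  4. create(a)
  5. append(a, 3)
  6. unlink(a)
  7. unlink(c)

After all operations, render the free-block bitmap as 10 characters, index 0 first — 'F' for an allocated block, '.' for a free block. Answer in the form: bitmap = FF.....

bitmap = ..........

  1. create(c)  ⇒  F.........  {c→[0]}
  2. append(c, 1)  ⇒  FF........  {c→[0, 1]}
  3. append(c, 1)  ⇒  FFF.......  {c→[0, 1, 2]}
  4. create(a)  ⇒  FFFF......  {a→[3]; c→[0, 1, 2]}
  5. append(a, 3)  ⇒  FFFFFFF...  {a→[3, 4, 5, 6]; c→[0, 1, 2]}
  6. unlink(a)  ⇒  FFF.......  {c→[0, 1, 2]}
  7. unlink(c)  ⇒  ..........  {}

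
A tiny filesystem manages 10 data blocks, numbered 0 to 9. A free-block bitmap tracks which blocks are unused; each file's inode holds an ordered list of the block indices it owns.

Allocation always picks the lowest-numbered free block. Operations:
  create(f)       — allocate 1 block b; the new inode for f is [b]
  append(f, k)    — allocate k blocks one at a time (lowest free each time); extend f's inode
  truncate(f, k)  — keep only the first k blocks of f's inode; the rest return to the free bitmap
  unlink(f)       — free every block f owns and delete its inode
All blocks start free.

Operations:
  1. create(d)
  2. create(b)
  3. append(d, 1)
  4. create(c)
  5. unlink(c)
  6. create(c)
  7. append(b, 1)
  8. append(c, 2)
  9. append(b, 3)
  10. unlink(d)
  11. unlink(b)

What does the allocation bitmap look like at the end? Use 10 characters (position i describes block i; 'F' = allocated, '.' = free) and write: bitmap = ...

bitmap = ...F.FF...

create(d): bitmap=F......... | d=[0]
create(b): bitmap=FF........ | b=[1] d=[0]
append(d, 1): bitmap=FFF....... | b=[1] d=[0, 2]
create(c): bitmap=FFFF...... | b=[1] c=[3] d=[0, 2]
unlink(c): bitmap=FFF....... | b=[1] d=[0, 2]
create(c): bitmap=FFFF...... | b=[1] c=[3] d=[0, 2]
append(b, 1): bitmap=FFFFF..... | b=[1, 4] c=[3] d=[0, 2]
append(c, 2): bitmap=FFFFFFF... | b=[1, 4] c=[3, 5, 6] d=[0, 2]
append(b, 3): bitmap=FFFFFFFFFF | b=[1, 4, 7, 8, 9] c=[3, 5, 6] d=[0, 2]
unlink(d): bitmap=.F.FFFFFFF | b=[1, 4, 7, 8, 9] c=[3, 5, 6]
unlink(b): bitmap=...F.FF... | c=[3, 5, 6]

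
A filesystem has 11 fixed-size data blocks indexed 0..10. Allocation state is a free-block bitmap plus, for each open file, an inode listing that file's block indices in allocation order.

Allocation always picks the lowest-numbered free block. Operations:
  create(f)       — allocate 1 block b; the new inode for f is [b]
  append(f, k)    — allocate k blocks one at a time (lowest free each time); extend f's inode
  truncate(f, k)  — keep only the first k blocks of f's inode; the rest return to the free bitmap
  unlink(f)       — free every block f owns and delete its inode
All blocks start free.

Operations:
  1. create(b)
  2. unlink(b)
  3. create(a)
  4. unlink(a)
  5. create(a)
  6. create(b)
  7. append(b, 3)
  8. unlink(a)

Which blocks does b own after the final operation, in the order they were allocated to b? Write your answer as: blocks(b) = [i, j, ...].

[1] create(b) — b=0 (map F..........)
[2] unlink(b) —  (map ...........)
[3] create(a) — a=0 (map F..........)
[4] unlink(a) —  (map ...........)
[5] create(a) — a=0 (map F..........)
[6] create(b) — a=0 b=1 (map FF.........)
[7] append(b, 3) — a=0 b=1,2,3,4 (map FFFFF......)
[8] unlink(a) — b=1,2,3,4 (map .FFFF......)

blocks(b) = [1, 2, 3, 4]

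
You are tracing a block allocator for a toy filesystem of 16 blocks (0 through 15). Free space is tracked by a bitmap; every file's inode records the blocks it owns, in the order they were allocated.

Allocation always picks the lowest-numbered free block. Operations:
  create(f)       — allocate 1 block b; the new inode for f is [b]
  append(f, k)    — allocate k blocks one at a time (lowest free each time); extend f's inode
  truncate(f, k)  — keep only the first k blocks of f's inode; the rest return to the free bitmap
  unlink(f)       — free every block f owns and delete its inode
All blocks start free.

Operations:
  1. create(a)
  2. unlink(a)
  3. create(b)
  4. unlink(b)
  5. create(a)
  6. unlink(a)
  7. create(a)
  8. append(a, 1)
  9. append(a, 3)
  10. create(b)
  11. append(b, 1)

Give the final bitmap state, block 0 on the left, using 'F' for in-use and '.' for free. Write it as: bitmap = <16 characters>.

bitmap = FFFFFFF.........

create(a): bitmap=F............... | a=[0]
unlink(a): bitmap=................ | 
create(b): bitmap=F............... | b=[0]
unlink(b): bitmap=................ | 
create(a): bitmap=F............... | a=[0]
unlink(a): bitmap=................ | 
create(a): bitmap=F............... | a=[0]
append(a, 1): bitmap=FF.............. | a=[0, 1]
append(a, 3): bitmap=FFFFF........... | a=[0, 1, 2, 3, 4]
create(b): bitmap=FFFFFF.......... | a=[0, 1, 2, 3, 4] b=[5]
append(b, 1): bitmap=FFFFFFF......... | a=[0, 1, 2, 3, 4] b=[5, 6]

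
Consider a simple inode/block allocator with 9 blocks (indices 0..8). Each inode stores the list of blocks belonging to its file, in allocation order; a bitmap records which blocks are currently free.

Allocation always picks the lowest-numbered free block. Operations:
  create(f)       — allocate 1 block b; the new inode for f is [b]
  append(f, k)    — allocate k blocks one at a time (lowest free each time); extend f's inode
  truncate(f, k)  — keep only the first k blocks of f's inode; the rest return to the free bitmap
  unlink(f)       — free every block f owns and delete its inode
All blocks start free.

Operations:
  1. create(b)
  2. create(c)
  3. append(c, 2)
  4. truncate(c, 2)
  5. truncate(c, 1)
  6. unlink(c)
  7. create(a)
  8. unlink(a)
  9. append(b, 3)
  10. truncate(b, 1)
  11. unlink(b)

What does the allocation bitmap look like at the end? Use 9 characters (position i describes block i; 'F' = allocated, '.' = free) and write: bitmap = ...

bitmap = .........

after create(b) → b:[0]  free=[F........]
after create(c) → b:[0], c:[1]  free=[FF.......]
after append(c, 2) → b:[0], c:[1, 2, 3]  free=[FFFF.....]
after truncate(c, 2) → b:[0], c:[1, 2]  free=[FFF......]
after truncate(c, 1) → b:[0], c:[1]  free=[FF.......]
after unlink(c) → b:[0]  free=[F........]
after create(a) → a:[1], b:[0]  free=[FF.......]
after unlink(a) → b:[0]  free=[F........]
after append(b, 3) → b:[0, 1, 2, 3]  free=[FFFF.....]
after truncate(b, 1) → b:[0]  free=[F........]
after unlink(b) →   free=[.........]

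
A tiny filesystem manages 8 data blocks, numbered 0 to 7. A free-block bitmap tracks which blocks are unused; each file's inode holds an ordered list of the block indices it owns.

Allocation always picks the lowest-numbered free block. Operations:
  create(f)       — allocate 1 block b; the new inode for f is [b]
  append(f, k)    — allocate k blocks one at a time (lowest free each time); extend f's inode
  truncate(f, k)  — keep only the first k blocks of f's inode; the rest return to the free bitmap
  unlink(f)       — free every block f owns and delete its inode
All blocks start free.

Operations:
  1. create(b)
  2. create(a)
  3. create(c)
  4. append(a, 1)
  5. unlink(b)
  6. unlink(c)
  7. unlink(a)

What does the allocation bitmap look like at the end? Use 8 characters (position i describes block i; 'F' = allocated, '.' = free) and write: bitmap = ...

bitmap = ........

after create(b) → b:[0]  free=[F.......]
after create(a) → a:[1], b:[0]  free=[FF......]
after create(c) → a:[1], b:[0], c:[2]  free=[FFF.....]
after append(a, 1) → a:[1, 3], b:[0], c:[2]  free=[FFFF....]
after unlink(b) → a:[1, 3], c:[2]  free=[.FFF....]
after unlink(c) → a:[1, 3]  free=[.F.F....]
after unlink(a) →   free=[........]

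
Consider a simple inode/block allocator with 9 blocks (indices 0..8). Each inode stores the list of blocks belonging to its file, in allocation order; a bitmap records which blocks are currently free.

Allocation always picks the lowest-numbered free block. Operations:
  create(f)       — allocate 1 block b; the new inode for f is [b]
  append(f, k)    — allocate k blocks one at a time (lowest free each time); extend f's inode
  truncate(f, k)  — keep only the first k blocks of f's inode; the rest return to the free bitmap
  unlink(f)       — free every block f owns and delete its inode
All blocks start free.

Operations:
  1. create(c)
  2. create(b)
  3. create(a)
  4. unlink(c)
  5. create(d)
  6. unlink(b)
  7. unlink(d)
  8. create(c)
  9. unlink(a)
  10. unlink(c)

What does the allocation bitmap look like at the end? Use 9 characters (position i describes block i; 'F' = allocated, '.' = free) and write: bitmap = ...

bitmap = .........

create(c): bitmap=F........ | c=[0]
create(b): bitmap=FF....... | b=[1] c=[0]
create(a): bitmap=FFF...... | a=[2] b=[1] c=[0]
unlink(c): bitmap=.FF...... | a=[2] b=[1]
create(d): bitmap=FFF...... | a=[2] b=[1] d=[0]
unlink(b): bitmap=F.F...... | a=[2] d=[0]
unlink(d): bitmap=..F...... | a=[2]
create(c): bitmap=F.F...... | a=[2] c=[0]
unlink(a): bitmap=F........ | c=[0]
unlink(c): bitmap=......... | 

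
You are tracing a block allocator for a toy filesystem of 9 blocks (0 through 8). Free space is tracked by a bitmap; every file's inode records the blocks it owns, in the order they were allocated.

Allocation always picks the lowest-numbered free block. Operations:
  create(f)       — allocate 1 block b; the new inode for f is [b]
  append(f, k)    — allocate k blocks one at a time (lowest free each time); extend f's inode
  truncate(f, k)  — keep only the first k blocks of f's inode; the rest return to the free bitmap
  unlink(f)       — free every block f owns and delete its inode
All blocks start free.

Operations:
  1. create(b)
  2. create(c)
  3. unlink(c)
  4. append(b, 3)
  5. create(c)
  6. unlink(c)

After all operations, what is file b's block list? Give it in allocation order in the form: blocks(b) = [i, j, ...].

[1] create(b) — b=0 (map F........)
[2] create(c) — b=0 c=1 (map FF.......)
[3] unlink(c) — b=0 (map F........)
[4] append(b, 3) — b=0,1,2,3 (map FFFF.....)
[5] create(c) — b=0,1,2,3 c=4 (map FFFFF....)
[6] unlink(c) — b=0,1,2,3 (map FFFF.....)

blocks(b) = [0, 1, 2, 3]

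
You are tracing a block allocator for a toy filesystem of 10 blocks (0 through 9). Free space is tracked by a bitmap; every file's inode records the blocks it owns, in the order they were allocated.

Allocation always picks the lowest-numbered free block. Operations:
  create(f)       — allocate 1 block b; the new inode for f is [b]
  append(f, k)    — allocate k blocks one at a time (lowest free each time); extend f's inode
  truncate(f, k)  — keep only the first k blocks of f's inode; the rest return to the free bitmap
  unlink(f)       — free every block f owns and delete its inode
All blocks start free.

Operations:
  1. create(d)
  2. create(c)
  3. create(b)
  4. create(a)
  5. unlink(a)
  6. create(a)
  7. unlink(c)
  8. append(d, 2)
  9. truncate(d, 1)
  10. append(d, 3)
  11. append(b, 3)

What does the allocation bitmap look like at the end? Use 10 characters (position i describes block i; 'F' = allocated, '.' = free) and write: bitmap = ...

bitmap = FFFFFFFFF.

after create(d) → d:[0]  free=[F.........]
after create(c) → c:[1], d:[0]  free=[FF........]
after create(b) → b:[2], c:[1], d:[0]  free=[FFF.......]
after create(a) → a:[3], b:[2], c:[1], d:[0]  free=[FFFF......]
after unlink(a) → b:[2], c:[1], d:[0]  free=[FFF.......]
after create(a) → a:[3], b:[2], c:[1], d:[0]  free=[FFFF......]
after unlink(c) → a:[3], b:[2], d:[0]  free=[F.FF......]
after append(d, 2) → a:[3], b:[2], d:[0, 1, 4]  free=[FFFFF.....]
after truncate(d, 1) → a:[3], b:[2], d:[0]  free=[F.FF......]
after append(d, 3) → a:[3], b:[2], d:[0, 1, 4, 5]  free=[FFFFFF....]
after append(b, 3) → a:[3], b:[2, 6, 7, 8], d:[0, 1, 4, 5]  free=[FFFFFFFFF.]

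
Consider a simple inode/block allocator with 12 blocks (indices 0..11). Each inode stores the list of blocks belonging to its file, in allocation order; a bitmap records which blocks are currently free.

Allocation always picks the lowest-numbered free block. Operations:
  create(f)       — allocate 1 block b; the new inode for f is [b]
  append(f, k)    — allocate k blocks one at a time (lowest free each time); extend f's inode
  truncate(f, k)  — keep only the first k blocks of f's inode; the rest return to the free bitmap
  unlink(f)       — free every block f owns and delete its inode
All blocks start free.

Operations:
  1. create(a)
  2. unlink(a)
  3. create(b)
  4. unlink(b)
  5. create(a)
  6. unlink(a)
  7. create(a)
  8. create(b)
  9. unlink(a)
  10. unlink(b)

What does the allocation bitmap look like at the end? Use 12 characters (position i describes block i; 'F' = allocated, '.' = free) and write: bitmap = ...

[1] create(a) — a=0 (map F...........)
[2] unlink(a) —  (map ............)
[3] create(b) — b=0 (map F...........)
[4] unlink(b) —  (map ............)
[5] create(a) — a=0 (map F...........)
[6] unlink(a) —  (map ............)
[7] create(a) — a=0 (map F...........)
[8] create(b) — a=0 b=1 (map FF..........)
[9] unlink(a) — b=1 (map .F..........)
[10] unlink(b) —  (map ............)

bitmap = ............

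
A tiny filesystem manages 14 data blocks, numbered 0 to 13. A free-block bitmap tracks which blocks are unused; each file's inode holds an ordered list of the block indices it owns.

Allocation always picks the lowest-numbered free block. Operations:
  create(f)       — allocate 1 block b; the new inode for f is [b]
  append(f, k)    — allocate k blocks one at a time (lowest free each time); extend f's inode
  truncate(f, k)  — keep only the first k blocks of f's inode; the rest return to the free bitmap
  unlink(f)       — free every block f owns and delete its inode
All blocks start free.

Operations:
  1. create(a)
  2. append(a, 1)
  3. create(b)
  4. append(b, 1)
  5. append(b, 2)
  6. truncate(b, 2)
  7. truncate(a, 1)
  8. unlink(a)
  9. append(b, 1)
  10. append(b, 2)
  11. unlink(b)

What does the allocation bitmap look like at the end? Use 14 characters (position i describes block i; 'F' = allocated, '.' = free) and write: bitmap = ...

bitmap = ..............

after create(a) → a:[0]  free=[F.............]
after append(a, 1) → a:[0, 1]  free=[FF............]
after create(b) → a:[0, 1], b:[2]  free=[FFF...........]
after append(b, 1) → a:[0, 1], b:[2, 3]  free=[FFFF..........]
after append(b, 2) → a:[0, 1], b:[2, 3, 4, 5]  free=[FFFFFF........]
after truncate(b, 2) → a:[0, 1], b:[2, 3]  free=[FFFF..........]
after truncate(a, 1) → a:[0], b:[2, 3]  free=[F.FF..........]
after unlink(a) → b:[2, 3]  free=[..FF..........]
after append(b, 1) → b:[2, 3, 0]  free=[F.FF..........]
after append(b, 2) → b:[2, 3, 0, 1, 4]  free=[FFFFF.........]
after unlink(b) →   free=[..............]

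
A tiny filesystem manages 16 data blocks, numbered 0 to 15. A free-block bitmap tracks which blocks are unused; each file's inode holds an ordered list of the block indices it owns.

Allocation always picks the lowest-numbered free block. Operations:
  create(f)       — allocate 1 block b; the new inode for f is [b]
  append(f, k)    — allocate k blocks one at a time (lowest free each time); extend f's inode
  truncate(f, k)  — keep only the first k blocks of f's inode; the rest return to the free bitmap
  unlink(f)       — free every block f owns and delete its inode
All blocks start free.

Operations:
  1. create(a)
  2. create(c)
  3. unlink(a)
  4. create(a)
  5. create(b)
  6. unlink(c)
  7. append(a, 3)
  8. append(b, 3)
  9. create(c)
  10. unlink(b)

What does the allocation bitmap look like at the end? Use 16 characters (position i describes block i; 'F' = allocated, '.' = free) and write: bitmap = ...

create(a): bitmap=F............... | a=[0]
create(c): bitmap=FF.............. | a=[0] c=[1]
unlink(a): bitmap=.F.............. | c=[1]
create(a): bitmap=FF.............. | a=[0] c=[1]
create(b): bitmap=FFF............. | a=[0] b=[2] c=[1]
unlink(c): bitmap=F.F............. | a=[0] b=[2]
append(a, 3): bitmap=FFFFF........... | a=[0, 1, 3, 4] b=[2]
append(b, 3): bitmap=FFFFFFFF........ | a=[0, 1, 3, 4] b=[2, 5, 6, 7]
create(c): bitmap=FFFFFFFFF....... | a=[0, 1, 3, 4] b=[2, 5, 6, 7] c=[8]
unlink(b): bitmap=FF.FF...F....... | a=[0, 1, 3, 4] c=[8]

bitmap = FF.FF...F.......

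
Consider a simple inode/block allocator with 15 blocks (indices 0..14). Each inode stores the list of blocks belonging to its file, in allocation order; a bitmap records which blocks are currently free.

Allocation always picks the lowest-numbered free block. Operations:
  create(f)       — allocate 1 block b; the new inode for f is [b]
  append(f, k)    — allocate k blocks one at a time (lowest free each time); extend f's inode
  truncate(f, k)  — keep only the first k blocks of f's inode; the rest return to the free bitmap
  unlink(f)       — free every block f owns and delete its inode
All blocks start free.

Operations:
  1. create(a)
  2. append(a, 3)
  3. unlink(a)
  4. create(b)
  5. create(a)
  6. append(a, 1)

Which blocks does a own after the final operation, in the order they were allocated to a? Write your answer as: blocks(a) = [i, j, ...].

blocks(a) = [1, 2]

[1] create(a) — a=0 (map F..............)
[2] append(a, 3) — a=0,1,2,3 (map FFFF...........)
[3] unlink(a) —  (map ...............)
[4] create(b) — b=0 (map F..............)
[5] create(a) — a=1 b=0 (map FF.............)
[6] append(a, 1) — a=1,2 b=0 (map FFF............)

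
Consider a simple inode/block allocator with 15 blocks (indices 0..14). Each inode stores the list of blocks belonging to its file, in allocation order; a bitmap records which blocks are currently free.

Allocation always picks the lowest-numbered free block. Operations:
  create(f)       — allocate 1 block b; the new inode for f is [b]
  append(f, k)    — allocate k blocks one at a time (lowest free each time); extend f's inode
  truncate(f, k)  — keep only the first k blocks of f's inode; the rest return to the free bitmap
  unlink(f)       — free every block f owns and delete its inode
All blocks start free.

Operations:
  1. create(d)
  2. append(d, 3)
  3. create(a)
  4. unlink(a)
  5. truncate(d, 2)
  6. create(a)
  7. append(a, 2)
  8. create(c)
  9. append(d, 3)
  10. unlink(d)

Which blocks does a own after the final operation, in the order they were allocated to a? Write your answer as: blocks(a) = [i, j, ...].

[1] create(d) — d=0 (map F..............)
[2] append(d, 3) — d=0,1,2,3 (map FFFF...........)
[3] create(a) — a=4 d=0,1,2,3 (map FFFFF..........)
[4] unlink(a) — d=0,1,2,3 (map FFFF...........)
[5] truncate(d, 2) — d=0,1 (map FF.............)
[6] create(a) — a=2 d=0,1 (map FFF............)
[7] append(a, 2) — a=2,3,4 d=0,1 (map FFFFF..........)
[8] create(c) — a=2,3,4 c=5 d=0,1 (map FFFFFF.........)
[9] append(d, 3) — a=2,3,4 c=5 d=0,1,6,7,8 (map FFFFFFFFF......)
[10] unlink(d) — a=2,3,4 c=5 (map ..FFFF.........)

blocks(a) = [2, 3, 4]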